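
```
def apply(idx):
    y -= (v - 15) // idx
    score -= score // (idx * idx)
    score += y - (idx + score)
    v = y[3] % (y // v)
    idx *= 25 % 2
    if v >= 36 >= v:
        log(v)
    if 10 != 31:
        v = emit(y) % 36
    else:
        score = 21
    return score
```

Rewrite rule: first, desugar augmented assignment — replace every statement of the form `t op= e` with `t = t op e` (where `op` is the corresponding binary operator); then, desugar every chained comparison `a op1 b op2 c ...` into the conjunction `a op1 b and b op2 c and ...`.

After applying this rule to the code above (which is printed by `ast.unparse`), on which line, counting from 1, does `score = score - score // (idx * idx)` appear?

Transformed code:
def apply(idx):
    y = y - (v - 15) // idx
    score = score - score // (idx * idx)
    score = score + (y - (idx + score))
    v = y[3] % (y // v)
    idx = idx * (25 % 2)
    if v >= 36 and 36 >= v:
        log(v)
    if 10 != 31:
        v = emit(y) % 36
    else:
        score = 21
    return score

3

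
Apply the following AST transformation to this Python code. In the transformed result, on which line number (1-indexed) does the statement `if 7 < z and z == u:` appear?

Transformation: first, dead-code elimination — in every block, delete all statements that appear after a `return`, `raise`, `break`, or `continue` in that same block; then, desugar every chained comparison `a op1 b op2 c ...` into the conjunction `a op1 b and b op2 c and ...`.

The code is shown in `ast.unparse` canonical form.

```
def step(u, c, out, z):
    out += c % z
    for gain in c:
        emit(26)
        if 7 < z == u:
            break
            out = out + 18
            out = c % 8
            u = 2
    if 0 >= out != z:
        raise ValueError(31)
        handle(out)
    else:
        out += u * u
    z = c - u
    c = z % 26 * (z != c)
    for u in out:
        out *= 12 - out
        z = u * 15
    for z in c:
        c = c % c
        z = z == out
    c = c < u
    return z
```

Transformed code:
def step(u, c, out, z):
    out += c % z
    for gain in c:
        emit(26)
        if 7 < z and z == u:
            break
    if 0 >= out and out != z:
        raise ValueError(31)
    else:
        out += u * u
    z = c - u
    c = z % 26 * (z != c)
    for u in out:
        out *= 12 - out
        z = u * 15
    for z in c:
        c = c % c
        z = z == out
    c = c < u
    return z

5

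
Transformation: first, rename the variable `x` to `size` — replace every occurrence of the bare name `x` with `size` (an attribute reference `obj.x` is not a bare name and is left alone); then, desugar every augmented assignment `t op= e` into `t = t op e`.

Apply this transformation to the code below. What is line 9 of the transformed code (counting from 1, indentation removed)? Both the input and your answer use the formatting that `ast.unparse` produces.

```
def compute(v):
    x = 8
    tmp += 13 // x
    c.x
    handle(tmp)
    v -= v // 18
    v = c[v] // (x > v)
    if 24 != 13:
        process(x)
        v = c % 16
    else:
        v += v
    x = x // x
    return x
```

Transformed code:
def compute(v):
    size = 8
    tmp = tmp + 13 // size
    c.x
    handle(tmp)
    v = v - v // 18
    v = c[v] // (size > v)
    if 24 != 13:
        process(size)
        v = c % 16
    else:
        v = v + v
    size = size // size
    return size

process(size)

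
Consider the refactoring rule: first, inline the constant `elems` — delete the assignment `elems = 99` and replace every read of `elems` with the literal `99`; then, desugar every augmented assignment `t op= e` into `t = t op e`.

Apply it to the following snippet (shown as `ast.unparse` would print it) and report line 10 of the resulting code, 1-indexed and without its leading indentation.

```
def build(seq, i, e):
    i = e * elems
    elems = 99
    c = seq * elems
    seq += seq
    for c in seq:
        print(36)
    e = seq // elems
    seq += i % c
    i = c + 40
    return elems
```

Transformed code:
def build(seq, i, e):
    i = e * 99
    c = seq * 99
    seq = seq + seq
    for c in seq:
        print(36)
    e = seq // 99
    seq = seq + i % c
    i = c + 40
    return 99

return 99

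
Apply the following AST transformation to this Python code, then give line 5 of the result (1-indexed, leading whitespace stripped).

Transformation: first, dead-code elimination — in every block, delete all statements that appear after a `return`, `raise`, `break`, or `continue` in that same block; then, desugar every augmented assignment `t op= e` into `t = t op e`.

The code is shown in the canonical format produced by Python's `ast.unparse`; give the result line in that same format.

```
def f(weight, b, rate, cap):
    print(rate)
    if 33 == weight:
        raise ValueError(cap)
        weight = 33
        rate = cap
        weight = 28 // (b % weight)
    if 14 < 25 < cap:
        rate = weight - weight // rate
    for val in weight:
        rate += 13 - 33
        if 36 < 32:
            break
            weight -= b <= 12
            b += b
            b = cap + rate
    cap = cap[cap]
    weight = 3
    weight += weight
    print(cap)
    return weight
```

Transformed code:
def f(weight, b, rate, cap):
    print(rate)
    if 33 == weight:
        raise ValueError(cap)
    if 14 < 25 < cap:
        rate = weight - weight // rate
    for val in weight:
        rate = rate + (13 - 33)
        if 36 < 32:
            break
    cap = cap[cap]
    weight = 3
    weight = weight + weight
    print(cap)
    return weight

if 14 < 25 < cap:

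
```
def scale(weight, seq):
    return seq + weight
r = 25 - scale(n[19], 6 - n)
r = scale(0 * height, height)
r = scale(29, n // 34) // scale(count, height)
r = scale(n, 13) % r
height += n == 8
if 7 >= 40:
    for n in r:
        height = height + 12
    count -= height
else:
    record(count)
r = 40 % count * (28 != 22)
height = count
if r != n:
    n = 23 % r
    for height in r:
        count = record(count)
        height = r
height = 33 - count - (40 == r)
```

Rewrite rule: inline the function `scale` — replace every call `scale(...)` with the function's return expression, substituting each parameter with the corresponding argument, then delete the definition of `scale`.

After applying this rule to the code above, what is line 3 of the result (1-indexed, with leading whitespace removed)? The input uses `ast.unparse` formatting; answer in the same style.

r = (n // 34 + 29) // (height + count)

Transformed code:
r = 25 - (6 - n + n[19])
r = height + 0 * height
r = (n // 34 + 29) // (height + count)
r = (13 + n) % r
height += n == 8
if 7 >= 40:
    for n in r:
        height = height + 12
    count -= height
else:
    record(count)
r = 40 % count * (28 != 22)
height = count
if r != n:
    n = 23 % r
    for height in r:
        count = record(count)
        height = r
height = 33 - count - (40 == r)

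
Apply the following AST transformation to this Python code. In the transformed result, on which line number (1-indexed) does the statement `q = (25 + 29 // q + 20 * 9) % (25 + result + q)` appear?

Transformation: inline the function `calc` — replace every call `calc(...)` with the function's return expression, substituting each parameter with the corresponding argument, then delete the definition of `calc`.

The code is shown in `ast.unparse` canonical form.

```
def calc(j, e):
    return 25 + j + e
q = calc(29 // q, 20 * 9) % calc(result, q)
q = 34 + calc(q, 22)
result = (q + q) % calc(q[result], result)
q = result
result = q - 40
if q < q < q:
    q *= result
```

1

Transformed code:
q = (25 + 29 // q + 20 * 9) % (25 + result + q)
q = 34 + (25 + q + 22)
result = (q + q) % (25 + q[result] + result)
q = result
result = q - 40
if q < q < q:
    q *= result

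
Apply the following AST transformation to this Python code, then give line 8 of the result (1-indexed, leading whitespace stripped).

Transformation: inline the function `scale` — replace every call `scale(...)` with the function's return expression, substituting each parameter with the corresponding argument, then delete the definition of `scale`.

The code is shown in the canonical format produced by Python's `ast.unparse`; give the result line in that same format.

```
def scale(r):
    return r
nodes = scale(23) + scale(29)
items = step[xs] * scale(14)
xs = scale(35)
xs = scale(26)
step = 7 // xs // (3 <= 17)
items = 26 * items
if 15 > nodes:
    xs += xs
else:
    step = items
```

xs += xs

Transformed code:
nodes = 23 + 29
items = step[xs] * 14
xs = 35
xs = 26
step = 7 // xs // (3 <= 17)
items = 26 * items
if 15 > nodes:
    xs += xs
else:
    step = items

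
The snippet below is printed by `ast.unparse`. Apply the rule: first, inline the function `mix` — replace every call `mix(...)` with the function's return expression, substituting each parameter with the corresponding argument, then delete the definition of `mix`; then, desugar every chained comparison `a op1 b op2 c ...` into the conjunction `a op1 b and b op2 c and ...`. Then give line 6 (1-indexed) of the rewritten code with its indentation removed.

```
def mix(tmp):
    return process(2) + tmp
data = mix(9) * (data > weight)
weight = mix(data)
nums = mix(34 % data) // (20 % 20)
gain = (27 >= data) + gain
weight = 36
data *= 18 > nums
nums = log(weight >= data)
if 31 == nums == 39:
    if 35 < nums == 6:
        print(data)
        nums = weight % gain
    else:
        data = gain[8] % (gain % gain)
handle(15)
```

Transformed code:
data = (process(2) + 9) * (data > weight)
weight = process(2) + data
nums = (process(2) + 34 % data) // (20 % 20)
gain = (27 >= data) + gain
weight = 36
data *= 18 > nums
nums = log(weight >= data)
if 31 == nums and nums == 39:
    if 35 < nums and nums == 6:
        print(data)
        nums = weight % gain
    else:
        data = gain[8] % (gain % gain)
handle(15)

data *= 18 > nums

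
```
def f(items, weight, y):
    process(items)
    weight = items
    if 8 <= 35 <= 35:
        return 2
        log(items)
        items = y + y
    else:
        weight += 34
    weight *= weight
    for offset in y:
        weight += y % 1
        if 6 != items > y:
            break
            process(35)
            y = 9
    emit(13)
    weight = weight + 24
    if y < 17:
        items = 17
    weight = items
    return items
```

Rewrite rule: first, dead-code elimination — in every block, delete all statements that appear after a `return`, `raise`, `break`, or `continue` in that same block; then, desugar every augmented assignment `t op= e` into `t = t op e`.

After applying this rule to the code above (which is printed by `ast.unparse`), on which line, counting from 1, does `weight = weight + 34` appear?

Transformed code:
def f(items, weight, y):
    process(items)
    weight = items
    if 8 <= 35 <= 35:
        return 2
    else:
        weight = weight + 34
    weight = weight * weight
    for offset in y:
        weight = weight + y % 1
        if 6 != items > y:
            break
    emit(13)
    weight = weight + 24
    if y < 17:
        items = 17
    weight = items
    return items

7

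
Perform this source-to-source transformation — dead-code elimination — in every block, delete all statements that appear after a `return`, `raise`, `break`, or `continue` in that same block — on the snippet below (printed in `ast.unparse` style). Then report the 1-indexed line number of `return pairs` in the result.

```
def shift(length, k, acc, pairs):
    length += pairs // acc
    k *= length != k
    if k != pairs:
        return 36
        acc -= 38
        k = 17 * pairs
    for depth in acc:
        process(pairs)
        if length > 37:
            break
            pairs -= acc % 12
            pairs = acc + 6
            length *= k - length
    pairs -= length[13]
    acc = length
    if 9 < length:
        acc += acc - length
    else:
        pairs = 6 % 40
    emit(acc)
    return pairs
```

Transformed code:
def shift(length, k, acc, pairs):
    length += pairs // acc
    k *= length != k
    if k != pairs:
        return 36
    for depth in acc:
        process(pairs)
        if length > 37:
            break
    pairs -= length[13]
    acc = length
    if 9 < length:
        acc += acc - length
    else:
        pairs = 6 % 40
    emit(acc)
    return pairs

17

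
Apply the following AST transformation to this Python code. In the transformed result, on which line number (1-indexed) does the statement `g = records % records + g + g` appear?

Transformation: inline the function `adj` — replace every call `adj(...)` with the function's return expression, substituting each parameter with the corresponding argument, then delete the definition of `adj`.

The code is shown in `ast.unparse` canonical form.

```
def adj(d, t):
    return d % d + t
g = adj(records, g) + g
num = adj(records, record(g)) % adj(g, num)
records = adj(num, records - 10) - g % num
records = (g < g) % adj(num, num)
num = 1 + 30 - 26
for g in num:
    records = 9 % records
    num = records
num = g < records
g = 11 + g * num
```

Transformed code:
g = records % records + g + g
num = (records % records + record(g)) % (g % g + num)
records = num % num + (records - 10) - g % num
records = (g < g) % (num % num + num)
num = 1 + 30 - 26
for g in num:
    records = 9 % records
    num = records
num = g < records
g = 11 + g * num

1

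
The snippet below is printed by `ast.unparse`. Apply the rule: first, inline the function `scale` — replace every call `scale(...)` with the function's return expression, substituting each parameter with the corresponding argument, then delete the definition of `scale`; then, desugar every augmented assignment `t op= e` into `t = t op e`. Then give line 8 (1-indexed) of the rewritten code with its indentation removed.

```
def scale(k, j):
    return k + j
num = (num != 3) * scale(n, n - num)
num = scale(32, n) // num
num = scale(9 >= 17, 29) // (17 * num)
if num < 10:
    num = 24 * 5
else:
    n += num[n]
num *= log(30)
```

Transformed code:
num = (num != 3) * (n + (n - num))
num = (32 + n) // num
num = ((9 >= 17) + 29) // (17 * num)
if num < 10:
    num = 24 * 5
else:
    n = n + num[n]
num = num * log(30)

num = num * log(30)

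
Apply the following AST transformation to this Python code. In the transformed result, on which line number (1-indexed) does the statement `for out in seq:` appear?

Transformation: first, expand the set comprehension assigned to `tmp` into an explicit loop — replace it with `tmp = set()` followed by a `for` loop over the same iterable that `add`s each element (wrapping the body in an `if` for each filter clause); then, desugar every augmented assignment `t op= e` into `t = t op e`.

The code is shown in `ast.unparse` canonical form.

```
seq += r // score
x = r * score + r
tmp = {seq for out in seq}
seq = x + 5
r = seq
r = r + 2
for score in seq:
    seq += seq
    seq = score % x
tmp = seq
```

Transformed code:
seq = seq + r // score
x = r * score + r
tmp = set()
for out in seq:
    tmp.add(seq)
seq = x + 5
r = seq
r = r + 2
for score in seq:
    seq = seq + seq
    seq = score % x
tmp = seq

4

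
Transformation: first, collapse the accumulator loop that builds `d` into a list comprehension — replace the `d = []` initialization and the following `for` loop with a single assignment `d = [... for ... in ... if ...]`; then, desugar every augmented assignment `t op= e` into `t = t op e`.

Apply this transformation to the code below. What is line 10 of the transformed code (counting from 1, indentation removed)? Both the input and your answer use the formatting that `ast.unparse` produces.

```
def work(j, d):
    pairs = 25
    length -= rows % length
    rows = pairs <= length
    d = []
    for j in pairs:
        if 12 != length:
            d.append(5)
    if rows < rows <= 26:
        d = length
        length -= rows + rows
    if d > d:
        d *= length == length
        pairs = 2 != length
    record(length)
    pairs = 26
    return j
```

Transformed code:
def work(j, d):
    pairs = 25
    length = length - rows % length
    rows = pairs <= length
    d = [5 for j in pairs if 12 != length]
    if rows < rows <= 26:
        d = length
        length = length - (rows + rows)
    if d > d:
        d = d * (length == length)
        pairs = 2 != length
    record(length)
    pairs = 26
    return j

d = d * (length == length)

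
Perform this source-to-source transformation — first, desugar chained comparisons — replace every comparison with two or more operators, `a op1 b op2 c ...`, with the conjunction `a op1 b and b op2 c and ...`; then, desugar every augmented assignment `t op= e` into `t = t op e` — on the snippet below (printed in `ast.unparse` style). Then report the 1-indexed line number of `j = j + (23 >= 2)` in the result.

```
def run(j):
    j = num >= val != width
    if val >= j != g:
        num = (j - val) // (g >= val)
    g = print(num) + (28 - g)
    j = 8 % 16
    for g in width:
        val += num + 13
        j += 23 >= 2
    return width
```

Transformed code:
def run(j):
    j = num >= val and val != width
    if val >= j and j != g:
        num = (j - val) // (g >= val)
    g = print(num) + (28 - g)
    j = 8 % 16
    for g in width:
        val = val + (num + 13)
        j = j + (23 >= 2)
    return width

9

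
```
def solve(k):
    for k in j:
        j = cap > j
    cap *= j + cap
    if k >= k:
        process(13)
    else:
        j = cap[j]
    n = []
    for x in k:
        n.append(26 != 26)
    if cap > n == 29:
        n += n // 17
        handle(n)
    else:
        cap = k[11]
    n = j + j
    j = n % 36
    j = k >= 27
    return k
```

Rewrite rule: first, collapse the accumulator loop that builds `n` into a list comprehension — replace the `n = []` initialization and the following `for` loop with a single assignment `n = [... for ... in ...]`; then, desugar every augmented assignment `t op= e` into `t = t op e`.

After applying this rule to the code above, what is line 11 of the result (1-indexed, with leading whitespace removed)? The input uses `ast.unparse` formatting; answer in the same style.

n = n + n // 17

Transformed code:
def solve(k):
    for k in j:
        j = cap > j
    cap = cap * (j + cap)
    if k >= k:
        process(13)
    else:
        j = cap[j]
    n = [26 != 26 for x in k]
    if cap > n == 29:
        n = n + n // 17
        handle(n)
    else:
        cap = k[11]
    n = j + j
    j = n % 36
    j = k >= 27
    return k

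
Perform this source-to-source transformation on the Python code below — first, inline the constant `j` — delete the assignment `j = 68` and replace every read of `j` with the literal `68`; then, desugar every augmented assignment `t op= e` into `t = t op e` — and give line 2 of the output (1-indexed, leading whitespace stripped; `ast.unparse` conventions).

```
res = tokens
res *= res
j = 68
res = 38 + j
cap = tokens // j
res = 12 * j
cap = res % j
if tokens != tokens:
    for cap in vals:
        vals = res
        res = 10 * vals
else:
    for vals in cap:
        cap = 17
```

res = res * res

Transformed code:
res = tokens
res = res * res
res = 38 + 68
cap = tokens // 68
res = 12 * 68
cap = res % 68
if tokens != tokens:
    for cap in vals:
        vals = res
        res = 10 * vals
else:
    for vals in cap:
        cap = 17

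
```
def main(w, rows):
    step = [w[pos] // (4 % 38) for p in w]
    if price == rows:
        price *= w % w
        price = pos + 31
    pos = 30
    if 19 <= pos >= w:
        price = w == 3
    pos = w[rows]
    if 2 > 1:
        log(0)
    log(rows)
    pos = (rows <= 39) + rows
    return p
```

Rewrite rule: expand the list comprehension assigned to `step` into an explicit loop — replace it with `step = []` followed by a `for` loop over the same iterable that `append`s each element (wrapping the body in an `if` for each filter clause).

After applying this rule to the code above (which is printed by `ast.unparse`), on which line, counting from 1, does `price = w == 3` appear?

10

Transformed code:
def main(w, rows):
    step = []
    for p in w:
        step.append(w[pos] // (4 % 38))
    if price == rows:
        price *= w % w
        price = pos + 31
    pos = 30
    if 19 <= pos >= w:
        price = w == 3
    pos = w[rows]
    if 2 > 1:
        log(0)
    log(rows)
    pos = (rows <= 39) + rows
    return p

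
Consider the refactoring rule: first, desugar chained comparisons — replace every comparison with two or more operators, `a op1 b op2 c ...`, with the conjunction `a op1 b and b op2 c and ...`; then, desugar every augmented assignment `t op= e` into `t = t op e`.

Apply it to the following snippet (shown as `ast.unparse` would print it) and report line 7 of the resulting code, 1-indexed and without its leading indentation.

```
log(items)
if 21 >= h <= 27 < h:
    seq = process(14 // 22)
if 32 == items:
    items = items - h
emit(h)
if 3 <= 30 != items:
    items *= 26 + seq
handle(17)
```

if 3 <= 30 and 30 != items:

Transformed code:
log(items)
if 21 >= h and h <= 27 and (27 < h):
    seq = process(14 // 22)
if 32 == items:
    items = items - h
emit(h)
if 3 <= 30 and 30 != items:
    items = items * (26 + seq)
handle(17)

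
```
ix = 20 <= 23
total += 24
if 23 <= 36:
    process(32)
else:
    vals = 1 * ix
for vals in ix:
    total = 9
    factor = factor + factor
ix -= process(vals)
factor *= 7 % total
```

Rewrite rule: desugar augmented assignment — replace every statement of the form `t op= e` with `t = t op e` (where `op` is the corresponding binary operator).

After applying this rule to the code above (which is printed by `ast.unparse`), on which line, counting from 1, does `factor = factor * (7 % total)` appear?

Transformed code:
ix = 20 <= 23
total = total + 24
if 23 <= 36:
    process(32)
else:
    vals = 1 * ix
for vals in ix:
    total = 9
    factor = factor + factor
ix = ix - process(vals)
factor = factor * (7 % total)

11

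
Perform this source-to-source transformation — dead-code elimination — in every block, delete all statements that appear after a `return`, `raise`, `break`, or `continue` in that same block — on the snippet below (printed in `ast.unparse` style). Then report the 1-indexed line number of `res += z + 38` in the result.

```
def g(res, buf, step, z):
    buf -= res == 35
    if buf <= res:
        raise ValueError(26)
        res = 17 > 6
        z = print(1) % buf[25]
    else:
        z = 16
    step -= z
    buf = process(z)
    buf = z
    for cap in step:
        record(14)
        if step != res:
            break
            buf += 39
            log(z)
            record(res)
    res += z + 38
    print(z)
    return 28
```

Transformed code:
def g(res, buf, step, z):
    buf -= res == 35
    if buf <= res:
        raise ValueError(26)
    else:
        z = 16
    step -= z
    buf = process(z)
    buf = z
    for cap in step:
        record(14)
        if step != res:
            break
    res += z + 38
    print(z)
    return 28

14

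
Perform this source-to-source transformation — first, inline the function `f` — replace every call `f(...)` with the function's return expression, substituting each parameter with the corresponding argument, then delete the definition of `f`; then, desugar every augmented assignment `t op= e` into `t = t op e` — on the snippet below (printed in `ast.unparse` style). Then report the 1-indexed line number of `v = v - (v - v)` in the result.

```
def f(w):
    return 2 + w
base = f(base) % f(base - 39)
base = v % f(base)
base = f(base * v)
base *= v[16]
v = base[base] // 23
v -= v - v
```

6

Transformed code:
base = (2 + base) % (2 + (base - 39))
base = v % (2 + base)
base = 2 + base * v
base = base * v[16]
v = base[base] // 23
v = v - (v - v)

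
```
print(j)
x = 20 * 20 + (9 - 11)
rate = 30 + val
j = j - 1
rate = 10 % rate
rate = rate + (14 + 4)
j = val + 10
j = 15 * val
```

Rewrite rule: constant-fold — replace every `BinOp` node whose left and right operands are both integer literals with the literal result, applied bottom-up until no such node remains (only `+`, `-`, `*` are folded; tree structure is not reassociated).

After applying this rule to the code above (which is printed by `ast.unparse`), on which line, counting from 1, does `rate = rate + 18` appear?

Transformed code:
print(j)
x = 398
rate = 30 + val
j = j - 1
rate = 10 % rate
rate = rate + 18
j = val + 10
j = 15 * val

6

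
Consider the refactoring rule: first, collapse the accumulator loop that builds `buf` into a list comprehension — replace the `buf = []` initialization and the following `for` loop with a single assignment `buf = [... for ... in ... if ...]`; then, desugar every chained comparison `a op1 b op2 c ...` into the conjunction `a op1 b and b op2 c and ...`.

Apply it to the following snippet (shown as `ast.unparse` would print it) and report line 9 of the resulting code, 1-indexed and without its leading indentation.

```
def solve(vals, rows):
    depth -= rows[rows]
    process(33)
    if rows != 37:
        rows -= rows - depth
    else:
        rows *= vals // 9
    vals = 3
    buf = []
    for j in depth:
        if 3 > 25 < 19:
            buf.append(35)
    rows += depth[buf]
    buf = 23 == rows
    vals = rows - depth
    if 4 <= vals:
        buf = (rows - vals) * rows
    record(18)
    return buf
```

Transformed code:
def solve(vals, rows):
    depth -= rows[rows]
    process(33)
    if rows != 37:
        rows -= rows - depth
    else:
        rows *= vals // 9
    vals = 3
    buf = [35 for j in depth if 3 > 25 and 25 < 19]
    rows += depth[buf]
    buf = 23 == rows
    vals = rows - depth
    if 4 <= vals:
        buf = (rows - vals) * rows
    record(18)
    return buf

buf = [35 for j in depth if 3 > 25 and 25 < 19]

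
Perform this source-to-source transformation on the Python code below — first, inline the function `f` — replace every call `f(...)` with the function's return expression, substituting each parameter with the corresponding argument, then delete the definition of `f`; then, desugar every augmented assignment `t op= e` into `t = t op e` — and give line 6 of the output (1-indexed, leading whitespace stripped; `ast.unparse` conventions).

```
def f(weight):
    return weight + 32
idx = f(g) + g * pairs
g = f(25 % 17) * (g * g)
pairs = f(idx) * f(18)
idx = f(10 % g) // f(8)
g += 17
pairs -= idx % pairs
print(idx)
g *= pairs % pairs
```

Transformed code:
idx = g + 32 + g * pairs
g = (25 % 17 + 32) * (g * g)
pairs = (idx + 32) * (18 + 32)
idx = (10 % g + 32) // (8 + 32)
g = g + 17
pairs = pairs - idx % pairs
print(idx)
g = g * (pairs % pairs)

pairs = pairs - idx % pairs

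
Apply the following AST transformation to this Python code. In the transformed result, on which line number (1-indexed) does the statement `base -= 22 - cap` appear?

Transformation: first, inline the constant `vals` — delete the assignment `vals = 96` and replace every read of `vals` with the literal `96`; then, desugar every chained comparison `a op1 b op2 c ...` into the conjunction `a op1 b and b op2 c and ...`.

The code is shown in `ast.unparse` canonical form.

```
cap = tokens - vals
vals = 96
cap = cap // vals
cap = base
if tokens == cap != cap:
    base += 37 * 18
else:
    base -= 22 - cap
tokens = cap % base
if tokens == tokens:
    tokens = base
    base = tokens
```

Transformed code:
cap = tokens - 96
cap = cap // 96
cap = base
if tokens == cap and cap != cap:
    base += 37 * 18
else:
    base -= 22 - cap
tokens = cap % base
if tokens == tokens:
    tokens = base
    base = tokens

7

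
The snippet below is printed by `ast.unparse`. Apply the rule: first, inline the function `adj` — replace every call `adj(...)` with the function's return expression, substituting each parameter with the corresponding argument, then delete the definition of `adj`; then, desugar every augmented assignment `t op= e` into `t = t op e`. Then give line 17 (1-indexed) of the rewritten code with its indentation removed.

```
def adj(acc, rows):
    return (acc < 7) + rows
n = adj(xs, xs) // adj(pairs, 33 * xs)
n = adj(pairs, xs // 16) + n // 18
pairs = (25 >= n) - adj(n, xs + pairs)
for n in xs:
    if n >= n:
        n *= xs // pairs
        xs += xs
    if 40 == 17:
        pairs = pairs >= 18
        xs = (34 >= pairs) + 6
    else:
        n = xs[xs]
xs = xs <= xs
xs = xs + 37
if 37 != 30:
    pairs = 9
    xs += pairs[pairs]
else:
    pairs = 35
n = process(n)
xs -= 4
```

xs = xs + pairs[pairs]

Transformed code:
n = ((xs < 7) + xs) // ((pairs < 7) + 33 * xs)
n = (pairs < 7) + xs // 16 + n // 18
pairs = (25 >= n) - ((n < 7) + (xs + pairs))
for n in xs:
    if n >= n:
        n = n * (xs // pairs)
        xs = xs + xs
    if 40 == 17:
        pairs = pairs >= 18
        xs = (34 >= pairs) + 6
    else:
        n = xs[xs]
xs = xs <= xs
xs = xs + 37
if 37 != 30:
    pairs = 9
    xs = xs + pairs[pairs]
else:
    pairs = 35
n = process(n)
xs = xs - 4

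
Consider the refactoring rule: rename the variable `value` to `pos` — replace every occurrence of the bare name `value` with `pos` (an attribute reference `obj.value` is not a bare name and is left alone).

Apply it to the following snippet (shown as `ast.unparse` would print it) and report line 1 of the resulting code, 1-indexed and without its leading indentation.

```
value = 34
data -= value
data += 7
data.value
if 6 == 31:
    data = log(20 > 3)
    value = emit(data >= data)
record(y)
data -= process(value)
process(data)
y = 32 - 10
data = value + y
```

pos = 34

Transformed code:
pos = 34
data -= pos
data += 7
data.value
if 6 == 31:
    data = log(20 > 3)
    pos = emit(data >= data)
record(y)
data -= process(pos)
process(data)
y = 32 - 10
data = pos + y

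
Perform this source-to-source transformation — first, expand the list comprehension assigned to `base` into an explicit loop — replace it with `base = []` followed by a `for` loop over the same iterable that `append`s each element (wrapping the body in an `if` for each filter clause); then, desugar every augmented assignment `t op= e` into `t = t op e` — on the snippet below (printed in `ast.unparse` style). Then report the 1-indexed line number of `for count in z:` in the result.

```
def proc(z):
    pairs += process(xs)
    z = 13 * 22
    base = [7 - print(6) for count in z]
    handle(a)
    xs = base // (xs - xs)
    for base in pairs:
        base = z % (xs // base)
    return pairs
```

Transformed code:
def proc(z):
    pairs = pairs + process(xs)
    z = 13 * 22
    base = []
    for count in z:
        base.append(7 - print(6))
    handle(a)
    xs = base // (xs - xs)
    for base in pairs:
        base = z % (xs // base)
    return pairs

5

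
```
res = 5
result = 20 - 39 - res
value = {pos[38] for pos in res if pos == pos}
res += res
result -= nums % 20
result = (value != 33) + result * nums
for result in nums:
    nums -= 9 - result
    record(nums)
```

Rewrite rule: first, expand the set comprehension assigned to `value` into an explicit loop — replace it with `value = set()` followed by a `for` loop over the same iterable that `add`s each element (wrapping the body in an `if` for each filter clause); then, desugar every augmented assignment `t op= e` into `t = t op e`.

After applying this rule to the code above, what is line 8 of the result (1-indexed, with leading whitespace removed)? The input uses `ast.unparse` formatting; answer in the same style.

result = result - nums % 20

Transformed code:
res = 5
result = 20 - 39 - res
value = set()
for pos in res:
    if pos == pos:
        value.add(pos[38])
res = res + res
result = result - nums % 20
result = (value != 33) + result * nums
for result in nums:
    nums = nums - (9 - result)
    record(nums)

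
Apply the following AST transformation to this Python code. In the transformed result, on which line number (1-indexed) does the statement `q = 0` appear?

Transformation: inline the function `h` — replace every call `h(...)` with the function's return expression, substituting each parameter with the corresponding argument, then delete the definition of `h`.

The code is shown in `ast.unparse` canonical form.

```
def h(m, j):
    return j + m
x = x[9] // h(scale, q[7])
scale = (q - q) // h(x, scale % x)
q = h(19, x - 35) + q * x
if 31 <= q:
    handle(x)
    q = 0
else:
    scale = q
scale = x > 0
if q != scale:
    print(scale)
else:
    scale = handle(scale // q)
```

6

Transformed code:
x = x[9] // (q[7] + scale)
scale = (q - q) // (scale % x + x)
q = x - 35 + 19 + q * x
if 31 <= q:
    handle(x)
    q = 0
else:
    scale = q
scale = x > 0
if q != scale:
    print(scale)
else:
    scale = handle(scale // q)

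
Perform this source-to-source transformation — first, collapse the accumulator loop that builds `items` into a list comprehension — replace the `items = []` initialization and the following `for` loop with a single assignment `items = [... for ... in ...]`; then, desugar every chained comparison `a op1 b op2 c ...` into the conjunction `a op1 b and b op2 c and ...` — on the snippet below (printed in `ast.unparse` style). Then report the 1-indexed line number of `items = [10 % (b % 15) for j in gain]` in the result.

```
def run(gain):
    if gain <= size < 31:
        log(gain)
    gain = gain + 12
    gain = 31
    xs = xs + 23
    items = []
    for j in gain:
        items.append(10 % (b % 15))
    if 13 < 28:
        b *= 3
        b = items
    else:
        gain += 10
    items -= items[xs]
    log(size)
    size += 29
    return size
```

7

Transformed code:
def run(gain):
    if gain <= size and size < 31:
        log(gain)
    gain = gain + 12
    gain = 31
    xs = xs + 23
    items = [10 % (b % 15) for j in gain]
    if 13 < 28:
        b *= 3
        b = items
    else:
        gain += 10
    items -= items[xs]
    log(size)
    size += 29
    return size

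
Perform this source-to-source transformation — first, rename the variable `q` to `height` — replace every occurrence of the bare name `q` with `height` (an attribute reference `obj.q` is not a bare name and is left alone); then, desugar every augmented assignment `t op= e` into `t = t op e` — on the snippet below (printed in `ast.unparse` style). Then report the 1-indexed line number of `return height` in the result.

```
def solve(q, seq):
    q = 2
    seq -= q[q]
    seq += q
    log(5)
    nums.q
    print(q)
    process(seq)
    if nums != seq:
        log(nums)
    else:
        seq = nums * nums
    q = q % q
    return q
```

14

Transformed code:
def solve(height, seq):
    height = 2
    seq = seq - height[height]
    seq = seq + height
    log(5)
    nums.q
    print(height)
    process(seq)
    if nums != seq:
        log(nums)
    else:
        seq = nums * nums
    height = height % height
    return height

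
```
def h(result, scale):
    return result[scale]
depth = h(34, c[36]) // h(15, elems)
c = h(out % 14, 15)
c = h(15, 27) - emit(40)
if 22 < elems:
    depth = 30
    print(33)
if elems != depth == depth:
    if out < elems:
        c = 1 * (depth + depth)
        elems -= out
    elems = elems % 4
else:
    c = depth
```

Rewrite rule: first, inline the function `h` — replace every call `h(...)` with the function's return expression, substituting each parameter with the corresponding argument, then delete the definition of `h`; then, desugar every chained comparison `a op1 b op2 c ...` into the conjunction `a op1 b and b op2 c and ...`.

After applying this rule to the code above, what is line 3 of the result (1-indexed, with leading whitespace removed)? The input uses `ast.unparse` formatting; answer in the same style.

c = 15[27] - emit(40)

Transformed code:
depth = 34[c[36]] // 15[elems]
c = (out % 14)[15]
c = 15[27] - emit(40)
if 22 < elems:
    depth = 30
    print(33)
if elems != depth and depth == depth:
    if out < elems:
        c = 1 * (depth + depth)
        elems -= out
    elems = elems % 4
else:
    c = depth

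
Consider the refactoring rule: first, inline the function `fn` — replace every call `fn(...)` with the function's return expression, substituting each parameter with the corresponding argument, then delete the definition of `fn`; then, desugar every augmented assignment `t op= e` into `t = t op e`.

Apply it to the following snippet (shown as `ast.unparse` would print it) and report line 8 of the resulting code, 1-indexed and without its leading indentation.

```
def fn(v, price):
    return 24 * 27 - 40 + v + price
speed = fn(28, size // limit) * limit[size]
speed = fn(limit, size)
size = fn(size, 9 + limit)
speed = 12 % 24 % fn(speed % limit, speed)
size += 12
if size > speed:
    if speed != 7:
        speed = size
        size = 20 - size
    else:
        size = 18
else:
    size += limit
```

Transformed code:
speed = (24 * 27 - 40 + 28 + size // limit) * limit[size]
speed = 24 * 27 - 40 + limit + size
size = 24 * 27 - 40 + size + (9 + limit)
speed = 12 % 24 % (24 * 27 - 40 + speed % limit + speed)
size = size + 12
if size > speed:
    if speed != 7:
        speed = size
        size = 20 - size
    else:
        size = 18
else:
    size = size + limit

speed = size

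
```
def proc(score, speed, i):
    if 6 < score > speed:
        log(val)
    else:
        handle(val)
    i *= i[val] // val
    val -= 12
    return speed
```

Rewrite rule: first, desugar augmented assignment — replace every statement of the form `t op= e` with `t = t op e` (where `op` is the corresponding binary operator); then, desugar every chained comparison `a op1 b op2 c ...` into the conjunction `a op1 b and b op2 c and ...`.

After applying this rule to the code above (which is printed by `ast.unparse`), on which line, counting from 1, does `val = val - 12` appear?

7

Transformed code:
def proc(score, speed, i):
    if 6 < score and score > speed:
        log(val)
    else:
        handle(val)
    i = i * (i[val] // val)
    val = val - 12
    return speed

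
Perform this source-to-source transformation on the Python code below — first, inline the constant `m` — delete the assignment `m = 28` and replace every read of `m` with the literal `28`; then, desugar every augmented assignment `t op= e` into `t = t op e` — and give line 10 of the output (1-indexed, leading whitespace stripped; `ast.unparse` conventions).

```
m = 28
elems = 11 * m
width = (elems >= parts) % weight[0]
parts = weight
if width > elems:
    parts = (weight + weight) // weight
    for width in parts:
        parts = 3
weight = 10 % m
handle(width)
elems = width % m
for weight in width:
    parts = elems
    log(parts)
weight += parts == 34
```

elems = width % 28

Transformed code:
elems = 11 * 28
width = (elems >= parts) % weight[0]
parts = weight
if width > elems:
    parts = (weight + weight) // weight
    for width in parts:
        parts = 3
weight = 10 % 28
handle(width)
elems = width % 28
for weight in width:
    parts = elems
    log(parts)
weight = weight + (parts == 34)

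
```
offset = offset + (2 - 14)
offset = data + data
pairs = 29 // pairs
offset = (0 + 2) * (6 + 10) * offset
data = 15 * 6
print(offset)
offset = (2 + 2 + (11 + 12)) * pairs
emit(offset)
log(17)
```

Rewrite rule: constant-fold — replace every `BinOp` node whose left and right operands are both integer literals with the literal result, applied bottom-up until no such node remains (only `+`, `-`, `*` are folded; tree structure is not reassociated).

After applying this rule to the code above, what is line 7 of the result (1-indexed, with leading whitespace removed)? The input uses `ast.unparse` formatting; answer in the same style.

offset = 27 * pairs

Transformed code:
offset = offset + -12
offset = data + data
pairs = 29 // pairs
offset = 32 * offset
data = 90
print(offset)
offset = 27 * pairs
emit(offset)
log(17)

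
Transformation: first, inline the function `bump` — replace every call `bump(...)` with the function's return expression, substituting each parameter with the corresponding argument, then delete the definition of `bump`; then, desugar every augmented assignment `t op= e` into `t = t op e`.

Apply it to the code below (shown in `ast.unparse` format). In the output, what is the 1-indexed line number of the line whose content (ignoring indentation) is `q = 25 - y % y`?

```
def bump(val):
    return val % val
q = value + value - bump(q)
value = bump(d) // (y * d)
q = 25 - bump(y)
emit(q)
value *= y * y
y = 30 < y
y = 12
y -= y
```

3

Transformed code:
q = value + value - q % q
value = d % d // (y * d)
q = 25 - y % y
emit(q)
value = value * (y * y)
y = 30 < y
y = 12
y = y - y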